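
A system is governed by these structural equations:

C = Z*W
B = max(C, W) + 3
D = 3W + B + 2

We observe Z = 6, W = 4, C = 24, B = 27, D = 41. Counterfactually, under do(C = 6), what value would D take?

23

do(C=6) replaces the equation C = Z*W with the constant C = 6.
B = max(C, W) + 3  [with C=6, W=4]  = 9
D = 3W + B + 2  [with W=4, B=9]  = 23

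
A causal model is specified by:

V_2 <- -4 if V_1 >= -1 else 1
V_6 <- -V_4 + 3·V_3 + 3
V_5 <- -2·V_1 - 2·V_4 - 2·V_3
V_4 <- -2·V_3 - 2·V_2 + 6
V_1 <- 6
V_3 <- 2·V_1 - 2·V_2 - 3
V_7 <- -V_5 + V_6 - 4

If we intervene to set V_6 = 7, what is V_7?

9

Intervening sets V_6 = 7 and removes its equation (V_6 <- -V_4 + 3·V_3 + 3).
V_2 = -4 if V_1 >= -1 else 1  [with V_1=6]  = -4
V_3 = 2·V_1 - 2·V_2 - 3  [with V_1=6, V_2=-4]  = 17
V_4 = -2·V_3 - 2·V_2 + 6  [with V_3=17, V_2=-4]  = -20
V_5 = -2·V_1 - 2·V_4 - 2·V_3  [with V_1=6, V_4=-20, V_3=17]  = -6
V_7 = -V_5 + V_6 - 4  [with V_5=-6, V_6=7]  = 9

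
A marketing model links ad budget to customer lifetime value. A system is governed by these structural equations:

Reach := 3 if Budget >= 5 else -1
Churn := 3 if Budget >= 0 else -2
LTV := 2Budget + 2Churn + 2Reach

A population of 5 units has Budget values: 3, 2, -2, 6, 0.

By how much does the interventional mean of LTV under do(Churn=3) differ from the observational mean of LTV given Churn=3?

-2.3

do(Churn=3) breaks Churn's dependence on Budget. With Churn=3 fixed, LTV across the units is 10, 8, 0, 24, 4, mean 9.2.
E[LTV|Churn=3] averages over only the 4 units with Churn=3 (Budget = 3, 2, 6, 0): LTV = 10, 8, 24, 4, mean 11.5.
Difference = 9.2 − 11.5 = -2.3.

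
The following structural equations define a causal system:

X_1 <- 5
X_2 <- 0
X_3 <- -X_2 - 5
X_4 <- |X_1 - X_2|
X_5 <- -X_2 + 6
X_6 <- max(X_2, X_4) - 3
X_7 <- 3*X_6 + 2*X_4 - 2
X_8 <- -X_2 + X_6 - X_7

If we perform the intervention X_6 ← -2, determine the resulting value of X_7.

2

Intervening sets X_6 = -2 and removes its equation (X_6 <- max(X_2, X_4) - 3).
X_4 = |X_1 - X_2|  [with X_1=5, X_2=0]  = 5
X_7 = 3*X_6 + 2*X_4 - 2  [with X_6=-2, X_4=5]  = 2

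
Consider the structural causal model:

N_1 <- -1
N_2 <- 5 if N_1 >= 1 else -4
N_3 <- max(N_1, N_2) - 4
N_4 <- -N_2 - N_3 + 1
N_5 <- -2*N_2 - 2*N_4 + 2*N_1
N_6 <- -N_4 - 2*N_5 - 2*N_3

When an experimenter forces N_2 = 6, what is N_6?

3

Under do(N_2=6), the mechanism N_2 <- 5 if N_1 >= 1 else -4 is discarded; N_2 is fixed at 6.
N_3 = max(N_1, N_2) - 4  [with N_1=-1, N_2=6]  = 2
N_4 = -N_2 - N_3 + 1  [with N_2=6, N_3=2]  = -7
N_5 = -2*N_2 - 2*N_4 + 2*N_1  [with N_2=6, N_4=-7, N_1=-1]  = 0
N_6 = -N_4 - 2*N_5 - 2*N_3  [with N_4=-7, N_5=0, N_3=2]  = 3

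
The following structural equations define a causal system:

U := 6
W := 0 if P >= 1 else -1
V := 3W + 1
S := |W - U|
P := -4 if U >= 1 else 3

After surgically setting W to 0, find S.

The intervention breaks the incoming arrows to W: W := 0 if P >= 1 else -1 no longer applies, and W = 0.
S = |W - U|  [with W=0, U=6]  = 6

6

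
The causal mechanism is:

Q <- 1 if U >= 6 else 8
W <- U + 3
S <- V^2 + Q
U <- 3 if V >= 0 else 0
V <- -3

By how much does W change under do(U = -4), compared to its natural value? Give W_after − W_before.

-4

Under do(U=-4), the mechanism U <- 3 if V >= 0 else 0 is discarded; U is fixed at -4.
W = U + 3  [with U=-4]  = -1
Without intervention: U = 3 if V >= 0 else 0  [with V=-3]  = 0; W = U + 3  [with U=0]  = 3.
Change = -1 − 3 = -4.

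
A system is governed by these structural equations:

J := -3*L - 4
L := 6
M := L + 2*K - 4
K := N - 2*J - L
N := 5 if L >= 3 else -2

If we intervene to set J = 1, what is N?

5

The intervention breaks the incoming arrows to J: J := -3*L - 4 no longer applies, and J = 1.
Since N is not a descendant of the intervened variable, it is unaffected.
N = 5 if L >= 3 else -2  [with L=6]  = 5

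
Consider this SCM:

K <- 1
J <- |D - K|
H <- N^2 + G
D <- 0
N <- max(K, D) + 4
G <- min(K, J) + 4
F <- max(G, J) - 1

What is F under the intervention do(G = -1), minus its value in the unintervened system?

Under do(G=-1), the mechanism G <- min(K, J) + 4 is discarded; G is fixed at -1.
J = |D - K|  [with D=0, K=1]  = 1
F = max(G, J) - 1  [with G=-1, J=1]  = 0
Without intervention: J = |D - K|  [with D=0, K=1]  = 1; G = min(K, J) + 4  [with K=1, J=1]  = 5; F = max(G, J) - 1  [with G=5, J=1]  = 4.
Change = 0 − 4 = -4.

-4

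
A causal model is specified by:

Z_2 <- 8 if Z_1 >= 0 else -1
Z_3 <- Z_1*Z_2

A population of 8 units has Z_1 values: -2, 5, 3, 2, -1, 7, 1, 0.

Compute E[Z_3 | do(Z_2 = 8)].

The intervention sets Z_2=8 in all 8 units regardless of Z_1. Recomputing Z_3 per unit gives -16, 40, 24, 16, -8, 56, 8, 0; average 15.

15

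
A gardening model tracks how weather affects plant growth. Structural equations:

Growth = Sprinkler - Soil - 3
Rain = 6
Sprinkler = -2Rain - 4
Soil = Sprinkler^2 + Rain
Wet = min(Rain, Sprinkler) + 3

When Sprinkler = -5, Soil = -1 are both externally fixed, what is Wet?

-2

Setting Sprinkler = -5, Soil = -1 by intervention discards those variables' equations.
Wet = min(Rain, Sprinkler) + 3  [with Rain=6, Sprinkler=-5]  = -2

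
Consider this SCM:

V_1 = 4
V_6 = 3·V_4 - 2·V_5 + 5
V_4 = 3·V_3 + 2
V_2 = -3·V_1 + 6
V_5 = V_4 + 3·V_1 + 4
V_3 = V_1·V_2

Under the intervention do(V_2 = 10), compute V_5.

138

do(V_2=10) replaces the equation V_2 = -3·V_1 + 6 with the constant V_2 = 10.
V_3 = V_1·V_2  [with V_1=4, V_2=10]  = 40
V_4 = 3·V_3 + 2  [with V_3=40]  = 122
V_5 = V_4 + 3·V_1 + 4  [with V_4=122, V_1=4]  = 138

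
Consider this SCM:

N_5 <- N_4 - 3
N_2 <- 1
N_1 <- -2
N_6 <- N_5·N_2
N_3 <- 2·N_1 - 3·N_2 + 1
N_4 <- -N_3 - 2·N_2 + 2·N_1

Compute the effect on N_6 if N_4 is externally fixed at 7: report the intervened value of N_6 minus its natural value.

Under do(N_4=7), the mechanism N_4 <- -N_3 - 2·N_2 + 2·N_1 is discarded; N_4 is fixed at 7.
N_5 = N_4 - 3  [with N_4=7]  = 4
N_6 = N_5·N_2  [with N_5=4, N_2=1]  = 4
Without intervention: N_3 = 2·N_1 - 3·N_2 + 1  [with N_1=-2, N_2=1]  = -6; N_4 = -N_3 - 2·N_2 + 2·N_1  [with N_3=-6, N_2=1, N_1=-2]  = 0; N_5 = N_4 - 3  [with N_4=0]  = -3; N_6 = N_5·N_2  [with N_5=-3, N_2=1]  = -3.
Change = 4 − (-3) = 7.

7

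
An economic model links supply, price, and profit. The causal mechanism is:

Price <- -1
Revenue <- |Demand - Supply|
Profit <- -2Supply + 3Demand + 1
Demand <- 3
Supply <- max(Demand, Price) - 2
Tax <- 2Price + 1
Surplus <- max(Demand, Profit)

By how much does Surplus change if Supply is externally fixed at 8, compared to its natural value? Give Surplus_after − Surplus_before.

-5

The intervention breaks the incoming arrows to Supply: Supply <- max(Demand, Price) - 2 no longer applies, and Supply = 8.
Profit = -2Supply + 3Demand + 1  [with Supply=8, Demand=3]  = -6
Surplus = max(Demand, Profit)  [with Demand=3, Profit=-6]  = 3
Without intervention: Supply = max(Demand, Price) - 2  [with Demand=3, Price=-1]  = 1; Profit = -2Supply + 3Demand + 1  [with Supply=1, Demand=3]  = 8; Surplus = max(Demand, Profit)  [with Demand=3, Profit=8]  = 8.
Change = 3 − 8 = -5.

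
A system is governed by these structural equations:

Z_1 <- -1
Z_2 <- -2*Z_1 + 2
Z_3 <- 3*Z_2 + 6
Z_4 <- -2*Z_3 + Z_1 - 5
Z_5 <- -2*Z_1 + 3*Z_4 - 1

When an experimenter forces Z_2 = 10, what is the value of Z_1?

Under do(Z_2=10), the mechanism Z_2 <- -2*Z_1 + 2 is discarded; Z_2 is fixed at 10.
Z_1 is not downstream of the intervention, so its value is determined by the original equations.

-1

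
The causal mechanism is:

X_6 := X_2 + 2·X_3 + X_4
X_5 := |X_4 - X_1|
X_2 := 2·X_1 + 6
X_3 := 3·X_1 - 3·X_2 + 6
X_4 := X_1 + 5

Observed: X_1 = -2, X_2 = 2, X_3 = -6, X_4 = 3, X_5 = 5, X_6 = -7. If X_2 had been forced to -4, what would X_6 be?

23

Under do(X_2=-4), the mechanism X_2 := 2·X_1 + 6 is discarded; X_2 is fixed at -4.
X_3 = 3·X_1 - 3·X_2 + 6  [with X_1=-2, X_2=-4]  = 12
X_4 = X_1 + 5  [with X_1=-2]  = 3
X_6 = X_2 + 2·X_3 + X_4  [with X_2=-4, X_3=12, X_4=3]  = 23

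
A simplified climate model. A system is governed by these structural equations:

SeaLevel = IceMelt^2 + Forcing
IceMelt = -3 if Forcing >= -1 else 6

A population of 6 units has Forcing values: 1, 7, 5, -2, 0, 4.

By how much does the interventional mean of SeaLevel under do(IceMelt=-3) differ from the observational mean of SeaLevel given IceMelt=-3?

-0.9

do(IceMelt=-3) breaks IceMelt's dependence on Forcing. With IceMelt=-3 fixed, SeaLevel across the units is 10, 16, 14, 7, 9, 13, mean 11.5.
Conditioning on IceMelt=-3 selects the 5 unit(s) with Forcing ∈ {1, 7, 5, 0, 4}. Their SeaLevel values: 10, 16, 14, 9, 13. Mean = 12.4.
Difference = 11.5 − 12.4 = -0.9.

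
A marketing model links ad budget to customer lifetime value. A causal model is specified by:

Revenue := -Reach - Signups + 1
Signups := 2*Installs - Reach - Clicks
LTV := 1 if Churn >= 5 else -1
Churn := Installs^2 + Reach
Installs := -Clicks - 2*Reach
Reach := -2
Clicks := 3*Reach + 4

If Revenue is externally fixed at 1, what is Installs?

6

do(Revenue=1) replaces the equation Revenue := -Reach - Signups + 1 with the constant Revenue = 1.
Installs is not downstream of the intervention, so its value is determined by the original equations.
Clicks = 3*Reach + 4  [with Reach=-2]  = -2
Installs = -Clicks - 2*Reach  [with Clicks=-2, Reach=-2]  = 6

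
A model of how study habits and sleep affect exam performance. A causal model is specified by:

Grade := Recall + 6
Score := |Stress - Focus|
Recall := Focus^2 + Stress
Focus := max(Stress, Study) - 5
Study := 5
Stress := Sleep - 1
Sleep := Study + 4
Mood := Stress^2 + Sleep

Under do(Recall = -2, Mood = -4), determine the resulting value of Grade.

4

Under do(Recall = -2, Mood = -4), each intervened variable's structural equation is replaced by its fixed value.
Grade = Recall + 6  [with Recall=-2]  = 4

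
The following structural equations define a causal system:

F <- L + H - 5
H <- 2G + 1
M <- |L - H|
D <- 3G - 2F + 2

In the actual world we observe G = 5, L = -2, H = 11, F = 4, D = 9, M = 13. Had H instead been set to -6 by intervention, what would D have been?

do(H=-6) replaces the equation H <- 2G + 1 with the constant H = -6.
F = L + H - 5  [with L=-2, H=-6]  = -13
D = 3G - 2F + 2  [with G=5, F=-13]  = 43

43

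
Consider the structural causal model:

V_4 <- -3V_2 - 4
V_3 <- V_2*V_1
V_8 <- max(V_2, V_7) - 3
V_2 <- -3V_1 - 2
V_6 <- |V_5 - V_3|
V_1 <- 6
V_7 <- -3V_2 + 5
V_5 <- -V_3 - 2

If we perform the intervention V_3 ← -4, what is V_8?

The intervention breaks the incoming arrows to V_3: V_3 <- V_2*V_1 no longer applies, and V_3 = -4.
Since V_8 is not a descendant of the intervened variable, it is unaffected.
V_2 = -3V_1 - 2  [with V_1=6]  = -20
V_7 = -3V_2 + 5  [with V_2=-20]  = 65
V_8 = max(V_2, V_7) - 3  [with V_2=-20, V_7=65]  = 62

62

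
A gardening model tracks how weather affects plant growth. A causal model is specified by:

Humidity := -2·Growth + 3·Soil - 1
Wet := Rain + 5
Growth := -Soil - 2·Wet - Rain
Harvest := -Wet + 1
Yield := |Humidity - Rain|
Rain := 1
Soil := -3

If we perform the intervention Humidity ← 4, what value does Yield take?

3

The intervention breaks the incoming arrows to Humidity: Humidity := -2·Growth + 3·Soil - 1 no longer applies, and Humidity = 4.
Yield = |Humidity - Rain|  [with Humidity=4, Rain=1]  = 3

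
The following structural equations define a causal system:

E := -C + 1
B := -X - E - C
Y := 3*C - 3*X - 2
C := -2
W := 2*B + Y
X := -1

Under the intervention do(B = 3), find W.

Under do(B=3), the mechanism B := -X - E - C is discarded; B is fixed at 3.
Y = 3*C - 3*X - 2  [with C=-2, X=-1]  = -5
W = 2*B + Y  [with B=3, Y=-5]  = 1

1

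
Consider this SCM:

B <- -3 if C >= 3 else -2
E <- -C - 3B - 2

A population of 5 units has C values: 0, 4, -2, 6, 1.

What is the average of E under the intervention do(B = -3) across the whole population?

Under do(B=-3), B's equation is replaced by B=-3 for every unit. Per-unit E: 7, 3, 9, 1, 6. Mean = 5.2.

5.2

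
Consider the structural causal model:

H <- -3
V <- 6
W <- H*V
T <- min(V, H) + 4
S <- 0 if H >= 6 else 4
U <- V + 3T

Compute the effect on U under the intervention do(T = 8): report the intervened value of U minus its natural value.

Under do(T=8), the mechanism T <- min(V, H) + 4 is discarded; T is fixed at 8.
U = V + 3T  [with V=6, T=8]  = 30
Without intervention: T = min(V, H) + 4  [with V=6, H=-3]  = 1; U = V + 3T  [with V=6, T=1]  = 9.
Change = 30 − 9 = 21.

21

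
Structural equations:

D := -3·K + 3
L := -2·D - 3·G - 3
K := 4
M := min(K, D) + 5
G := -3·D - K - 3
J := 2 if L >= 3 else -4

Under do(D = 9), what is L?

do(D=9) replaces the equation D := -3·K + 3 with the constant D = 9.
G = -3·D - K - 3  [with D=9, K=4]  = -34
L = -2·D - 3·G - 3  [with D=9, G=-34]  = 81

81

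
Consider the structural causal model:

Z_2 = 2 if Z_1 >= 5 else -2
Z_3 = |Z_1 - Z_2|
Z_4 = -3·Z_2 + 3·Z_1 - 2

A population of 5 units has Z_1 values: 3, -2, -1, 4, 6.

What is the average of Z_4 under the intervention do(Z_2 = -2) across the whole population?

Under do(Z_2=-2), Z_2's equation is replaced by Z_2=-2 for every unit. Per-unit Z_4: 13, -2, 1, 16, 22. Mean = 10.

10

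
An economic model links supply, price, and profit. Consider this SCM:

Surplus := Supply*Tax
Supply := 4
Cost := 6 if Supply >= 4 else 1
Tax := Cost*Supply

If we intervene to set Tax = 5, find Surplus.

The intervention breaks the incoming arrows to Tax: Tax := Cost*Supply no longer applies, and Tax = 5.
Surplus = Supply*Tax  [with Supply=4, Tax=5]  = 20

20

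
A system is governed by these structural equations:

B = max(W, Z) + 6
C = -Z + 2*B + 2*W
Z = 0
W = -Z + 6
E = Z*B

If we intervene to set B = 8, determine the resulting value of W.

6

Under do(B=8), the mechanism B = max(W, Z) + 6 is discarded; B is fixed at 8.
Since W is not a descendant of the intervened variable, it is unaffected.
W = -Z + 6  [with Z=0]  = 6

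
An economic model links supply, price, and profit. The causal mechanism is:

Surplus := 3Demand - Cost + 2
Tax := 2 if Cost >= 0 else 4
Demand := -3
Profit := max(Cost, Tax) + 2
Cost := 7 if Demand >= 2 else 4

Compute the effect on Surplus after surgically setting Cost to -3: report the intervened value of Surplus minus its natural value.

do(Cost=-3) replaces the equation Cost := 7 if Demand >= 2 else 4 with the constant Cost = -3.
Surplus = 3Demand - Cost + 2  [with Demand=-3, Cost=-3]  = -4
Without intervention: Cost = 7 if Demand >= 2 else 4  [with Demand=-3]  = 4; Surplus = 3Demand - Cost + 2  [with Demand=-3, Cost=4]  = -11.
Change = -4 − (-11) = 7.

7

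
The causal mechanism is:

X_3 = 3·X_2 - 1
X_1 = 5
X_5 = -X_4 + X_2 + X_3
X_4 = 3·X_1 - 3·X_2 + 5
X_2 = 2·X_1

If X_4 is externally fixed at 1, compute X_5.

Intervening sets X_4 = 1 and removes its equation (X_4 = 3·X_1 - 3·X_2 + 5).
X_2 = 2·X_1  [with X_1=5]  = 10
X_3 = 3·X_2 - 1  [with X_2=10]  = 29
X_5 = -X_4 + X_2 + X_3  [with X_4=1, X_2=10, X_3=29]  = 38

38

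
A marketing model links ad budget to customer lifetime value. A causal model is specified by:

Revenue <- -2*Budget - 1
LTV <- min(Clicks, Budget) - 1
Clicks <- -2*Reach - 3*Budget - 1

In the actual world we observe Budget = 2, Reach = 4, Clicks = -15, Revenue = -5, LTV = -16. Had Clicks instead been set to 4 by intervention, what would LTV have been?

do(Clicks=4) replaces the equation Clicks <- -2*Reach - 3*Budget - 1 with the constant Clicks = 4.
LTV = min(Clicks, Budget) - 1  [with Clicks=4, Budget=2]  = 1

1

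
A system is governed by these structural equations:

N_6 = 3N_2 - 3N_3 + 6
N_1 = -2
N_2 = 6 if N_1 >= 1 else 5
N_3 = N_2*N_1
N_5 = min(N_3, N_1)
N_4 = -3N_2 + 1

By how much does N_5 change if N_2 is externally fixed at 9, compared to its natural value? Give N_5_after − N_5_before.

-8

do(N_2=9) replaces the equation N_2 = 6 if N_1 >= 1 else 5 with the constant N_2 = 9.
N_3 = N_2*N_1  [with N_2=9, N_1=-2]  = -18
N_5 = min(N_3, N_1)  [with N_3=-18, N_1=-2]  = -18
Without intervention: N_2 = 6 if N_1 >= 1 else 5  [with N_1=-2]  = 5; N_3 = N_2*N_1  [with N_2=5, N_1=-2]  = -10; N_5 = min(N_3, N_1)  [with N_3=-10, N_1=-2]  = -10.
Change = -18 − (-10) = -8.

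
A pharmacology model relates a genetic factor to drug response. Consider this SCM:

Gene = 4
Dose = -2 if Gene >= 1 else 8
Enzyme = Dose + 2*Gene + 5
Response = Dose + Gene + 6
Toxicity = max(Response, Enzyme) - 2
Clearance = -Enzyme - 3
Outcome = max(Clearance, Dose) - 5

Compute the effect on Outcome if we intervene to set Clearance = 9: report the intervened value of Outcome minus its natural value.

Intervening sets Clearance = 9 and removes its equation (Clearance = -Enzyme - 3).
Dose = -2 if Gene >= 1 else 8  [with Gene=4]  = -2
Outcome = max(Clearance, Dose) - 5  [with Clearance=9, Dose=-2]  = 4
Without intervention: Dose = -2 if Gene >= 1 else 8  [with Gene=4]  = -2; Enzyme = Dose + 2*Gene + 5  [with Dose=-2, Gene=4]  = 11; Clearance = -Enzyme - 3  [with Enzyme=11]  = -14; Outcome = max(Clearance, Dose) - 5  [with Clearance=-14, Dose=-2]  = -7.
Change = 4 − (-7) = 11.

11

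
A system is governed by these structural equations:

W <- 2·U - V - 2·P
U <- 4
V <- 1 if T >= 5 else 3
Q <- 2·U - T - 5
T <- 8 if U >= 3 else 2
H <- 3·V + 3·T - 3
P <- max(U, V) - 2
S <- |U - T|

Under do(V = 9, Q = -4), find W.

Under do(V = 9, Q = -4), each intervened variable's structural equation is replaced by its fixed value.
P = max(U, V) - 2  [with U=4, V=9]  = 7
W = 2·U - V - 2·P  [with U=4, V=9, P=7]  = -15

-15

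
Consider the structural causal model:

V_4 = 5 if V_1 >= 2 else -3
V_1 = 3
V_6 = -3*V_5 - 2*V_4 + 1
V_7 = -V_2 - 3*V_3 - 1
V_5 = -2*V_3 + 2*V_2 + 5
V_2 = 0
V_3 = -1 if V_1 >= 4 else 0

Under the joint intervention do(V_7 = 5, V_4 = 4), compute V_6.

Setting V_7 = 5, V_4 = 4 by intervention discards those variables' equations.
V_3 = -1 if V_1 >= 4 else 0  [with V_1=3]  = 0
V_5 = -2*V_3 + 2*V_2 + 5  [with V_3=0, V_2=0]  = 5
V_6 = -3*V_5 - 2*V_4 + 1  [with V_5=5, V_4=4]  = -22

-22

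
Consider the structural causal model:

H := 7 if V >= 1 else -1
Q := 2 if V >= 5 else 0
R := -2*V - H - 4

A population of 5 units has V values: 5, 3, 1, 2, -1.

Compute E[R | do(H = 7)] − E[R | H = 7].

1.5

Every unit gets H=7 under the intervention. R values become -21, -17, -13, -15, -9; E[R|do(H=7)] = -15.
Conditioning on H=7 selects the 4 unit(s) with V ∈ {5, 3, 1, 2}. Their R values: -21, -17, -13, -15. Mean = -16.5.
Difference = -15 − (-16.5) = 1.5.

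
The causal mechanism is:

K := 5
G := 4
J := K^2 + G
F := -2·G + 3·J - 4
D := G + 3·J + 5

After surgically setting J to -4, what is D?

do(J=-4) replaces the equation J := K^2 + G with the constant J = -4.
D = G + 3·J + 5  [with G=4, J=-4]  = -3

-3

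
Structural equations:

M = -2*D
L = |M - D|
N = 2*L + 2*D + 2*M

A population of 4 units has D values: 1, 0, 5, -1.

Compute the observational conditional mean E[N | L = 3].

Conditioning on L=3 selects the 2 unit(s) with D ∈ {1, -1}. Their N values: 4, 8. Mean = 6.

6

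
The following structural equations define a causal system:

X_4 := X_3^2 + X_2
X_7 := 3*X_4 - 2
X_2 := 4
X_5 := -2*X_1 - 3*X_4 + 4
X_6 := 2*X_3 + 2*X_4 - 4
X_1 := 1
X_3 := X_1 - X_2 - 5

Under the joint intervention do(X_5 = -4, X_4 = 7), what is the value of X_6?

-6

Setting X_5 = -4, X_4 = 7 by intervention discards those variables' equations.
X_3 = X_1 - X_2 - 5  [with X_1=1, X_2=4]  = -8
X_6 = 2*X_3 + 2*X_4 - 4  [with X_3=-8, X_4=7]  = -6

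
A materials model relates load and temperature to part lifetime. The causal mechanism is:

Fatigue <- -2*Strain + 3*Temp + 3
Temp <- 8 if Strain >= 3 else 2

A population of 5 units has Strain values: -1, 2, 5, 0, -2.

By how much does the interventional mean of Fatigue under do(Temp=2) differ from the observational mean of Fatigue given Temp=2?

-2.1

The intervention sets Temp=2 in all 5 units regardless of Strain. Recomputing Fatigue per unit gives 11, 5, -1, 9, 13; average 7.4.
E[Fatigue|Temp=2] averages over only the 4 units with Temp=2 (Strain = -1, 2, 0, -2): Fatigue = 11, 5, 9, 13, mean 9.5.
Difference = 7.4 − 9.5 = -2.1.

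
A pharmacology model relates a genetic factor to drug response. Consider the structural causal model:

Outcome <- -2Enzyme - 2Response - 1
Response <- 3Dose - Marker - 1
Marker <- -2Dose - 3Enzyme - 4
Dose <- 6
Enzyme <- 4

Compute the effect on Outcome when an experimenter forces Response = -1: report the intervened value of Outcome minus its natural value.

92

Intervening sets Response = -1 and removes its equation (Response <- 3Dose - Marker - 1).
Outcome = -2Enzyme - 2Response - 1  [with Enzyme=4, Response=-1]  = -7
Without intervention: Marker = -2Dose - 3Enzyme - 4  [with Dose=6, Enzyme=4]  = -28; Response = 3Dose - Marker - 1  [with Dose=6, Marker=-28]  = 45; Outcome = -2Enzyme - 2Response - 1  [with Enzyme=4, Response=45]  = -99.
Change = -7 − (-99) = 92.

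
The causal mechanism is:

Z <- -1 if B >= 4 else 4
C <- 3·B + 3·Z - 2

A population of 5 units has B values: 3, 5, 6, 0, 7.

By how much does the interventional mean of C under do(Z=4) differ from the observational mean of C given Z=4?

8.1

The intervention sets Z=4 in all 5 units regardless of B. Recomputing C per unit gives 19, 25, 28, 10, 31; average 22.6.
Observing Z=4 restricts to units where Z's equation naturally yields 4: B ∈ {3, 0}. In that subpopulation C = 19, 10, mean 14.5.
Difference = 22.6 − 14.5 = 8.1.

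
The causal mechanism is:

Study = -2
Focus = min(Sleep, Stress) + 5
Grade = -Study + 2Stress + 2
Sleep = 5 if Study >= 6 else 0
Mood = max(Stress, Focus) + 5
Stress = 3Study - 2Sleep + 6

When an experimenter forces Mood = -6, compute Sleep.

Under do(Mood=-6), the mechanism Mood = max(Stress, Focus) + 5 is discarded; Mood is fixed at -6.
No directed path runs from Mood to Sleep, so Sleep keeps its natural value.
Sleep = 5 if Study >= 6 else 0  [with Study=-2]  = 0

0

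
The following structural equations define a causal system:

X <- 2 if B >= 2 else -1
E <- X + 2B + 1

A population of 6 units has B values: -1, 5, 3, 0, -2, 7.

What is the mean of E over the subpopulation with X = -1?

-2

E[E|X=-1] averages over only the 3 units with X=-1 (B = -1, 0, -2): E = -2, 0, -4, mean -2.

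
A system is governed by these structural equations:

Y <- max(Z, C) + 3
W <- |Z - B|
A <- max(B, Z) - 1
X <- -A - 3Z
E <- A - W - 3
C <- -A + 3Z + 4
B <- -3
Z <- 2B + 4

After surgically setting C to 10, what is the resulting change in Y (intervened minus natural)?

9

do(C=10) replaces the equation C <- -A + 3Z + 4 with the constant C = 10.
Z = 2B + 4  [with B=-3]  = -2
Y = max(Z, C) + 3  [with Z=-2, C=10]  = 13
Without intervention: Z = 2B + 4  [with B=-3]  = -2; A = max(B, Z) - 1  [with B=-3, Z=-2]  = -3; C = -A + 3Z + 4  [with A=-3, Z=-2]  = 1; Y = max(Z, C) + 3  [with Z=-2, C=1]  = 4.
Change = 13 − 4 = 9.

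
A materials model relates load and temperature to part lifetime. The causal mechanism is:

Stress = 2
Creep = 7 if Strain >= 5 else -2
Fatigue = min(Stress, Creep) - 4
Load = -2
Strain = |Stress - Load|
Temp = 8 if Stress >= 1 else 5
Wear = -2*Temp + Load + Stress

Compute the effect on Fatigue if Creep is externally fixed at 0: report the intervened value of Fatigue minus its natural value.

2

Under do(Creep=0), the mechanism Creep = 7 if Strain >= 5 else -2 is discarded; Creep is fixed at 0.
Fatigue = min(Stress, Creep) - 4  [with Stress=2, Creep=0]  = -4
Without intervention: Strain = |Stress - Load|  [with Stress=2, Load=-2]  = 4; Creep = 7 if Strain >= 5 else -2  [with Strain=4]  = -2; Fatigue = min(Stress, Creep) - 4  [with Stress=2, Creep=-2]  = -6.
Change = -4 − (-6) = 2.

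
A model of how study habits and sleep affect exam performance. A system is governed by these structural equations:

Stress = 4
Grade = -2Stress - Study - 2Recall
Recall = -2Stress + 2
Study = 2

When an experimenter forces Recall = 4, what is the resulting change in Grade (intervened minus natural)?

The intervention breaks the incoming arrows to Recall: Recall = -2Stress + 2 no longer applies, and Recall = 4.
Grade = -2Stress - Study - 2Recall  [with Stress=4, Study=2, Recall=4]  = -18
Without intervention: Recall = -2Stress + 2  [with Stress=4]  = -6; Grade = -2Stress - Study - 2Recall  [with Stress=4, Study=2, Recall=-6]  = 2.
Change = -18 − 2 = -20.

-20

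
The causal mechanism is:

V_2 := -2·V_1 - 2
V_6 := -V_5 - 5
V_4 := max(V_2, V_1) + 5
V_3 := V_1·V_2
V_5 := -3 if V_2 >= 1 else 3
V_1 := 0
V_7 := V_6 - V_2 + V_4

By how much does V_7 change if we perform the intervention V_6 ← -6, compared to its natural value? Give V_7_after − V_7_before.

Intervening sets V_6 = -6 and removes its equation (V_6 := -V_5 - 5).
V_2 = -2·V_1 - 2  [with V_1=0]  = -2
V_4 = max(V_2, V_1) + 5  [with V_2=-2, V_1=0]  = 5
V_7 = V_6 - V_2 + V_4  [with V_6=-6, V_2=-2, V_4=5]  = 1
Without intervention: V_2 = -2·V_1 - 2  [with V_1=0]  = -2; V_4 = max(V_2, V_1) + 5  [with V_2=-2, V_1=0]  = 5; V_5 = -3 if V_2 >= 1 else 3  [with V_2=-2]  = 3; V_6 = -V_5 - 5  [with V_5=3]  = -8; V_7 = V_6 - V_2 + V_4  [with V_6=-8, V_2=-2, V_4=5]  = -1.
Change = 1 − (-1) = 2.

2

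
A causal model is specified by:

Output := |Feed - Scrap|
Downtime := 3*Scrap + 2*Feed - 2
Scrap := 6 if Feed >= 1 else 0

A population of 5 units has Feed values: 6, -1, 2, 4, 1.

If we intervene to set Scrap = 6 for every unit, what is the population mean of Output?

3.6

Under do(Scrap=6), Scrap's equation is replaced by Scrap=6 for every unit. Per-unit Output: 0, 7, 4, 2, 5. Mean = 3.6.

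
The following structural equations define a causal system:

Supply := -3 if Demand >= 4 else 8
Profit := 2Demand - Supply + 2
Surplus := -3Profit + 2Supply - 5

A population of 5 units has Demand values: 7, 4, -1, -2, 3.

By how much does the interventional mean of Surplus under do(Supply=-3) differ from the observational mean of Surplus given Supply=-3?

19.8

The intervention sets Supply=-3 in all 5 units regardless of Demand. Recomputing Surplus per unit gives -68, -50, -20, -14, -44; average -39.2.
E[Surplus|Supply=-3] averages over only the 2 units with Supply=-3 (Demand = 7, 4): Surplus = -68, -50, mean -59.
Difference = -39.2 − (-59) = 19.8.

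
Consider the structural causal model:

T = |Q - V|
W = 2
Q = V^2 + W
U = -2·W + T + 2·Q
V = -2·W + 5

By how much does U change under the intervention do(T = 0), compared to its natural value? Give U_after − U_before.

-2

Intervening sets T = 0 and removes its equation (T = |Q - V|).
V = -2·W + 5  [with W=2]  = 1
Q = V^2 + W  [with V=1, W=2]  = 3
U = -2·W + T + 2·Q  [with W=2, T=0, Q=3]  = 2
Without intervention: V = -2·W + 5  [with W=2]  = 1; Q = V^2 + W  [with V=1, W=2]  = 3; T = |Q - V|  [with Q=3, V=1]  = 2; U = -2·W + T + 2·Q  [with W=2, T=2, Q=3]  = 4.
Change = 2 − 4 = -2.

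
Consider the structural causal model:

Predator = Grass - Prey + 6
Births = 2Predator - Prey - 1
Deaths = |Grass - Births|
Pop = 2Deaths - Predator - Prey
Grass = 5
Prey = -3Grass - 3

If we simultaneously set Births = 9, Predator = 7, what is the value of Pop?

The joint intervention fixes Births = 9, Predator = 7, removing each variable's own equation.
Prey = -3Grass - 3  [with Grass=5]  = -18
Deaths = |Grass - Births|  [with Grass=5, Births=9]  = 4
Pop = 2Deaths - Predator - Prey  [with Deaths=4, Predator=7, Prey=-18]  = 19

19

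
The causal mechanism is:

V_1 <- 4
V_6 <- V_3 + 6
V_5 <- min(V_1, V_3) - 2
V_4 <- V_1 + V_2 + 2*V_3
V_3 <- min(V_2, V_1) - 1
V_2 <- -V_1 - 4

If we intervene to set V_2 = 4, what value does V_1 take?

Under do(V_2=4), the mechanism V_2 <- -V_1 - 4 is discarded; V_2 is fixed at 4.
V_1 is not downstream of the intervention, so its value is determined by the original equations.

4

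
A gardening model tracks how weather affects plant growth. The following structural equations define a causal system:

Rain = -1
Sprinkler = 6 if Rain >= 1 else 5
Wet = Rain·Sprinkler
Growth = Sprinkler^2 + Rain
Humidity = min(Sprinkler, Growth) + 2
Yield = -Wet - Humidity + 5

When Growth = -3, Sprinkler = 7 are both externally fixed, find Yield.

The joint intervention fixes Growth = -3, Sprinkler = 7, removing each variable's own equation.
Wet = Rain·Sprinkler  [with Rain=-1, Sprinkler=7]  = -7
Humidity = min(Sprinkler, Growth) + 2  [with Sprinkler=7, Growth=-3]  = -1
Yield = -Wet - Humidity + 5  [with Wet=-7, Humidity=-1]  = 13

13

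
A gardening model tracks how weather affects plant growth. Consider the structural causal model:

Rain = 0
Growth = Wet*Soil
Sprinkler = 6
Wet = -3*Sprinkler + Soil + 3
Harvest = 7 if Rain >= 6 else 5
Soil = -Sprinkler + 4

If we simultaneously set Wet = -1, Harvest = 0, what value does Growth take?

Setting Wet = -1, Harvest = 0 by intervention discards those variables' equations.
Soil = -Sprinkler + 4  [with Sprinkler=6]  = -2
Growth = Wet*Soil  [with Wet=-1, Soil=-2]  = 2

2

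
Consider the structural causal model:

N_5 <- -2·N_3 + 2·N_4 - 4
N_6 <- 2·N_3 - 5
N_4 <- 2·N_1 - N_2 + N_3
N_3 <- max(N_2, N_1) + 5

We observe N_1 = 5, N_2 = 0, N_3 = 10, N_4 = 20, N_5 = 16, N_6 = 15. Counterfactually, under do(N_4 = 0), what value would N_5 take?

-24

Intervening sets N_4 = 0 and removes its equation (N_4 <- 2·N_1 - N_2 + N_3).
N_3 = max(N_2, N_1) + 5  [with N_2=0, N_1=5]  = 10
N_5 = -2·N_3 + 2·N_4 - 4  [with N_3=10, N_4=0]  = -24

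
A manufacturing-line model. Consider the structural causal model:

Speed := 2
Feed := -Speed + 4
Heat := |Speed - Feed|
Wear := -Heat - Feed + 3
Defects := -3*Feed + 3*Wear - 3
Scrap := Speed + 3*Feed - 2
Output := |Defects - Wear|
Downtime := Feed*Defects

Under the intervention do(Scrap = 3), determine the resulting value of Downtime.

-12

Intervening sets Scrap = 3 and removes its equation (Scrap := Speed + 3*Feed - 2).
Downtime is not downstream of the intervention, so its value is determined by the original equations.
Feed = -Speed + 4  [with Speed=2]  = 2
Heat = |Speed - Feed|  [with Speed=2, Feed=2]  = 0
Wear = -Heat - Feed + 3  [with Heat=0, Feed=2]  = 1
Defects = -3*Feed + 3*Wear - 3  [with Feed=2, Wear=1]  = -6
Downtime = Feed*Defects  [with Feed=2, Defects=-6]  = -12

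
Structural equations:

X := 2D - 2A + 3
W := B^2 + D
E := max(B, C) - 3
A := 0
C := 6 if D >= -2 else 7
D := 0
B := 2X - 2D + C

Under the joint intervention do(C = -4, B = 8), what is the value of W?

Under do(C = -4, B = 8), each intervened variable's structural equation is replaced by its fixed value.
W = B^2 + D  [with B=8, D=0]  = 64

64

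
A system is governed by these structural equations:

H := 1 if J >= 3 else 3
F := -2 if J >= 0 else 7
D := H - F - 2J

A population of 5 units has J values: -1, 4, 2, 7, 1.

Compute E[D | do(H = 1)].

-4

Under do(H=1), H's equation is replaced by H=1 for every unit. Per-unit D: -4, -5, -1, -11, 1. Mean = -4.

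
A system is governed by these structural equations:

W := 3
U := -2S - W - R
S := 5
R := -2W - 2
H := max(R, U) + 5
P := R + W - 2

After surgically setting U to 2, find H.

7

Under do(U=2), the mechanism U := -2S - W - R is discarded; U is fixed at 2.
R = -2W - 2  [with W=3]  = -8
H = max(R, U) + 5  [with R=-8, U=2]  = 7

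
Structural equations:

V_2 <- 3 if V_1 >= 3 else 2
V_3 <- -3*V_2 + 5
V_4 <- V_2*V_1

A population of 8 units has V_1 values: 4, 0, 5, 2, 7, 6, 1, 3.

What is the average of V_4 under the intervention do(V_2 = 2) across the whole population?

7

The intervention sets V_2=2 in all 8 units regardless of V_1. Recomputing V_4 per unit gives 8, 0, 10, 4, 14, 12, 2, 6; average 7.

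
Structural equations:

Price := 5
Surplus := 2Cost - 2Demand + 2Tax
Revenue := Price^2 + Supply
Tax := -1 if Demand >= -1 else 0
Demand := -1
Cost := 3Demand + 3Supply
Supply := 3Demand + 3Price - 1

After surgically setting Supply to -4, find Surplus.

The intervention breaks the incoming arrows to Supply: Supply := 3Demand + 3Price - 1 no longer applies, and Supply = -4.
Cost = 3Demand + 3Supply  [with Demand=-1, Supply=-4]  = -15
Tax = -1 if Demand >= -1 else 0  [with Demand=-1]  = -1
Surplus = 2Cost - 2Demand + 2Tax  [with Cost=-15, Demand=-1, Tax=-1]  = -30

-30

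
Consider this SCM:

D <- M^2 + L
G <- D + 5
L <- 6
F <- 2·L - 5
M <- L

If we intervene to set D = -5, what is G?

The intervention breaks the incoming arrows to D: D <- M^2 + L no longer applies, and D = -5.
G = D + 5  [with D=-5]  = 0

0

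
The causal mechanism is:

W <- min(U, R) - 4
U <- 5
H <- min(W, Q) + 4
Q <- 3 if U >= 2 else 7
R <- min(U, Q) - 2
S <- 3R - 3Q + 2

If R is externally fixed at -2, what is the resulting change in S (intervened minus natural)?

-9

The intervention breaks the incoming arrows to R: R <- min(U, Q) - 2 no longer applies, and R = -2.
Q = 3 if U >= 2 else 7  [with U=5]  = 3
S = 3R - 3Q + 2  [with R=-2, Q=3]  = -13
Without intervention: Q = 3 if U >= 2 else 7  [with U=5]  = 3; R = min(U, Q) - 2  [with U=5, Q=3]  = 1; S = 3R - 3Q + 2  [with R=1, Q=3]  = -4.
Change = -13 − (-4) = -9.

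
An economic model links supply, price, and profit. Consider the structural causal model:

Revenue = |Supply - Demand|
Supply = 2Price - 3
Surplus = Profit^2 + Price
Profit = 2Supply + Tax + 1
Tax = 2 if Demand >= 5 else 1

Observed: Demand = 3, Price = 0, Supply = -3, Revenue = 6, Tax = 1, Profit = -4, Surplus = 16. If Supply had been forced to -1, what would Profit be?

0

The intervention breaks the incoming arrows to Supply: Supply = 2Price - 3 no longer applies, and Supply = -1.
Tax = 2 if Demand >= 5 else 1  [with Demand=3]  = 1
Profit = 2Supply + Tax + 1  [with Supply=-1, Tax=1]  = 0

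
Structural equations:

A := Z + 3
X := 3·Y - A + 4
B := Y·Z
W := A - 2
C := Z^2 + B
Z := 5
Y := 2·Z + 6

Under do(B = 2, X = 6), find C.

27

Under do(B = 2, X = 6), each intervened variable's structural equation is replaced by its fixed value.
C = Z^2 + B  [with Z=5, B=2]  = 27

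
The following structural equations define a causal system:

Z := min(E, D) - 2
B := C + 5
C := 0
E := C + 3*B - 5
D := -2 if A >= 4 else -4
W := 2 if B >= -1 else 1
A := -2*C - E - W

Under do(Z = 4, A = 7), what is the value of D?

Setting Z = 4, A = 7 by intervention discards those variables' equations.
D = -2 if A >= 4 else -4  [with A=7]  = -2

-2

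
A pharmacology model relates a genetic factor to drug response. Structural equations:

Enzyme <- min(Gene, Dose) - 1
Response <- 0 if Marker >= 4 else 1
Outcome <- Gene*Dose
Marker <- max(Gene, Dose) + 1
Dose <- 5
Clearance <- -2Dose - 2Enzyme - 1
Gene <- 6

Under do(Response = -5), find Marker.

7

The intervention breaks the incoming arrows to Response: Response <- 0 if Marker >= 4 else 1 no longer applies, and Response = -5.
Since Marker is not a descendant of the intervened variable, it is unaffected.
Marker = max(Gene, Dose) + 1  [with Gene=6, Dose=5]  = 7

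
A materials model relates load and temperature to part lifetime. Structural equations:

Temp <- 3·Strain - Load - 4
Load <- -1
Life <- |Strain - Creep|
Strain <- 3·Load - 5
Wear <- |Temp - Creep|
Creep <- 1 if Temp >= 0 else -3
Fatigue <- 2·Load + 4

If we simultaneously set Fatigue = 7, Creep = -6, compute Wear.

21

Setting Fatigue = 7, Creep = -6 by intervention discards those variables' equations.
Strain = 3·Load - 5  [with Load=-1]  = -8
Temp = 3·Strain - Load - 4  [with Strain=-8, Load=-1]  = -27
Wear = |Temp - Creep|  [with Temp=-27, Creep=-6]  = 21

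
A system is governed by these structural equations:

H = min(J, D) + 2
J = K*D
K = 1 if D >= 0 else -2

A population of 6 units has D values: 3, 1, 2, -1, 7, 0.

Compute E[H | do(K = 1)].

do(K=1) breaks K's dependence on D. With K=1 fixed, H across the units is 5, 3, 4, 1, 9, 2, mean 4.

4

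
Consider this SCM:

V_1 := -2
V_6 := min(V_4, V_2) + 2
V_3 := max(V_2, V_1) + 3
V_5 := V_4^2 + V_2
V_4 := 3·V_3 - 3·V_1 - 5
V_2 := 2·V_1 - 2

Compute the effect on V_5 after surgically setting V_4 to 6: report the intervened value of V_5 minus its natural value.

20

Intervening sets V_4 = 6 and removes its equation (V_4 := 3·V_3 - 3·V_1 - 5).
V_2 = 2·V_1 - 2  [with V_1=-2]  = -6
V_5 = V_4^2 + V_2  [with V_4=6, V_2=-6]  = 30
Without intervention: V_2 = 2·V_1 - 2  [with V_1=-2]  = -6; V_3 = max(V_2, V_1) + 3  [with V_2=-6, V_1=-2]  = 1; V_4 = 3·V_3 - 3·V_1 - 5  [with V_3=1, V_1=-2]  = 4; V_5 = V_4^2 + V_2  [with V_4=4, V_2=-6]  = 10.
Change = 30 − 10 = 20.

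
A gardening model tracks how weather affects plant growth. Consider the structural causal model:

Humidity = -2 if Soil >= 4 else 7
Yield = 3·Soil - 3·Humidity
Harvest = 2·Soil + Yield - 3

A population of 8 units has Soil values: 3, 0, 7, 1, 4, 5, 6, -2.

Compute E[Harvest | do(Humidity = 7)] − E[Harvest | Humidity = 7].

12.5

Every unit gets Humidity=7 under the intervention. Harvest values become -9, -24, 11, -19, -4, 1, 6, -34; E[Harvest|do(Humidity=7)] = -9.
E[Harvest|Humidity=7] averages over only the 4 units with Humidity=7 (Soil = 3, 0, 1, -2): Harvest = -9, -24, -19, -34, mean -21.5.
Difference = -9 − (-21.5) = 12.5.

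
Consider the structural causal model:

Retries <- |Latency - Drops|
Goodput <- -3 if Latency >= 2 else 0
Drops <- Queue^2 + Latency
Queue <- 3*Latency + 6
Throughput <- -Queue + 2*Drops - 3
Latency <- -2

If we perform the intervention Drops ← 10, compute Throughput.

17

do(Drops=10) replaces the equation Drops <- Queue^2 + Latency with the constant Drops = 10.
Queue = 3*Latency + 6  [with Latency=-2]  = 0
Throughput = -Queue + 2*Drops - 3  [with Queue=0, Drops=10]  = 17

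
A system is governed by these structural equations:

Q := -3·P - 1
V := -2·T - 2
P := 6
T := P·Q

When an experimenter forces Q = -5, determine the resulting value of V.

58

Under do(Q=-5), the mechanism Q := -3·P - 1 is discarded; Q is fixed at -5.
T = P·Q  [with P=6, Q=-5]  = -30
V = -2·T - 2  [with T=-30]  = 58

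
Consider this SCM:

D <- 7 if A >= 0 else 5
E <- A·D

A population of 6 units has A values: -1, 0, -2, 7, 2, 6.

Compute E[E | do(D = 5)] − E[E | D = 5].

17.5

The intervention sets D=5 in all 6 units regardless of A. Recomputing E per unit gives -5, 0, -10, 35, 10, 30; average 10.
Observing D=5 restricts to units where D's equation naturally yields 5: A ∈ {-1, -2}. In that subpopulation E = -5, -10, mean -7.5.
Difference = 10 − (-7.5) = 17.5.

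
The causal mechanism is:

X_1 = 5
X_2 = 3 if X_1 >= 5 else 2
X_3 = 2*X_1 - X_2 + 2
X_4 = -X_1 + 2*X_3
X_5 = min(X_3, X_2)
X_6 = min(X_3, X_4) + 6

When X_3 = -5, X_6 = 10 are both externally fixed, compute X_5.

-5

The joint intervention fixes X_3 = -5, X_6 = 10, removing each variable's own equation.
X_2 = 3 if X_1 >= 5 else 2  [with X_1=5]  = 3
X_5 = min(X_3, X_2)  [with X_3=-5, X_2=3]  = -5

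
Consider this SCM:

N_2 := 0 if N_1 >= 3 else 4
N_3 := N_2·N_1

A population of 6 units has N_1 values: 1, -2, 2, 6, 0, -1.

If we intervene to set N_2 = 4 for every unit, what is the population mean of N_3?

4

do(N_2=4) breaks N_2's dependence on N_1. With N_2=4 fixed, N_3 across the units is 4, -8, 8, 24, 0, -4, mean 4.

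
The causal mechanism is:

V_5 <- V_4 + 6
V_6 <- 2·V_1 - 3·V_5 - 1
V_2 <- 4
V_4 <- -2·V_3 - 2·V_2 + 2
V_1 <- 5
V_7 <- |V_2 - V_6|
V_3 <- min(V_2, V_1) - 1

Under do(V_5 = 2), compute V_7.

Under do(V_5=2), the mechanism V_5 <- V_4 + 6 is discarded; V_5 is fixed at 2.
V_6 = 2·V_1 - 3·V_5 - 1  [with V_1=5, V_5=2]  = 3
V_7 = |V_2 - V_6|  [with V_2=4, V_6=3]  = 1

1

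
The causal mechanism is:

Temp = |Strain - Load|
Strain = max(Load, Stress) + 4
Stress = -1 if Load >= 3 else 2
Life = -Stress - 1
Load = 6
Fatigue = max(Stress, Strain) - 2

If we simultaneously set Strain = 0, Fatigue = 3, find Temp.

6

The joint intervention fixes Strain = 0, Fatigue = 3, removing each variable's own equation.
Temp = |Strain - Load|  [with Strain=0, Load=6]  = 6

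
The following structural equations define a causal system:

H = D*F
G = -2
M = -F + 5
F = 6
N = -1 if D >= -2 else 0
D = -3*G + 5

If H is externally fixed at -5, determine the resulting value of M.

The intervention breaks the incoming arrows to H: H = D*F no longer applies, and H = -5.
Since M is not a descendant of the intervened variable, it is unaffected.
M = -F + 5  [with F=6]  = -1

-1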